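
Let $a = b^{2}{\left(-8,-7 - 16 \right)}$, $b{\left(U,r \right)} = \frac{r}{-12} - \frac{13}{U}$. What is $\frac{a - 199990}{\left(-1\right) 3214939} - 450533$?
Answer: $- \frac{834299085605497}{1851804864} \approx -4.5053 \cdot 10^{5}$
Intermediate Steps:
$b{\left(U,r \right)} = - \frac{13}{U} - \frac{r}{12}$ ($b{\left(U,r \right)} = r \left(- \frac{1}{12}\right) - \frac{13}{U} = - \frac{r}{12} - \frac{13}{U} = - \frac{13}{U} - \frac{r}{12}$)
$a = \frac{7225}{576}$ ($a = \left(- \frac{13}{-8} - \frac{-7 - 16}{12}\right)^{2} = \left(\left(-13\right) \left(- \frac{1}{8}\right) - - \frac{23}{12}\right)^{2} = \left(\frac{13}{8} + \frac{23}{12}\right)^{2} = \left(\frac{85}{24}\right)^{2} = \frac{7225}{576} \approx 12.543$)
$\frac{a - 199990}{\left(-1\right) 3214939} - 450533 = \frac{\frac{7225}{576} - 199990}{\left(-1\right) 3214939} - 450533 = - \frac{115187015}{576 \left(-3214939\right)} - 450533 = \left(- \frac{115187015}{576}\right) \left(- \frac{1}{3214939}\right) - 450533 = \frac{115187015}{1851804864} - 450533 = - \frac{834299085605497}{1851804864}$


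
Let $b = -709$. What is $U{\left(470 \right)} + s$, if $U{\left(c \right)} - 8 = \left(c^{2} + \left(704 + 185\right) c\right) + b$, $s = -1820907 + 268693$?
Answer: $-914185$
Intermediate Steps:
$s = -1552214$
$U{\left(c \right)} = -701 + c^{2} + 889 c$ ($U{\left(c \right)} = 8 - \left(709 - c^{2} - \left(704 + 185\right) c\right) = 8 - \left(709 - c^{2} - 889 c\right) = 8 + \left(-709 + c^{2} + 889 c\right) = -701 + c^{2} + 889 c$)
$U{\left(470 \right)} + s = \left(-701 + 470^{2} + 889 \cdot 470\right) - 1552214 = \left(-701 + 220900 + 417830\right) - 1552214 = 638029 - 1552214 = -914185$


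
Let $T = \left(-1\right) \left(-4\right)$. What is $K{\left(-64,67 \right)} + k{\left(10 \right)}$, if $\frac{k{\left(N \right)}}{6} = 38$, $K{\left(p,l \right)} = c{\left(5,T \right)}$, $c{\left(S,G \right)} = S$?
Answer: $233$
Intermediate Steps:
$T = 4$
$K{\left(p,l \right)} = 5$
$k{\left(N \right)} = 228$ ($k{\left(N \right)} = 6 \cdot 38 = 228$)
$K{\left(-64,67 \right)} + k{\left(10 \right)} = 5 + 228 = 233$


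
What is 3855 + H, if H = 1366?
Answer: 5221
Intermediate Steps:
3855 + H = 3855 + 1366 = 5221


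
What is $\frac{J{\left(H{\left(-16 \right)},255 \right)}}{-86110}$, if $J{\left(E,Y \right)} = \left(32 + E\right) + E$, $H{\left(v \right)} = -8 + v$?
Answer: $\frac{8}{43055} \approx 0.00018581$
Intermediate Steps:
$J{\left(E,Y \right)} = 32 + 2 E$
$\frac{J{\left(H{\left(-16 \right)},255 \right)}}{-86110} = \frac{32 + 2 \left(-8 - 16\right)}{-86110} = \left(32 + 2 \left(-24\right)\right) \left(- \frac{1}{86110}\right) = \left(32 - 48\right) \left(- \frac{1}{86110}\right) = \left(-16\right) \left(- \frac{1}{86110}\right) = \frac{8}{43055}$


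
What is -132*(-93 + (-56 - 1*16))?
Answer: 21780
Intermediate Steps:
-132*(-93 + (-56 - 1*16)) = -132*(-93 + (-56 - 16)) = -132*(-93 - 72) = -132*(-165) = 21780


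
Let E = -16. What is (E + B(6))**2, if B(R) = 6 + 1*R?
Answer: 16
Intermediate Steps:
B(R) = 6 + R
(E + B(6))**2 = (-16 + (6 + 6))**2 = (-16 + 12)**2 = (-4)**2 = 16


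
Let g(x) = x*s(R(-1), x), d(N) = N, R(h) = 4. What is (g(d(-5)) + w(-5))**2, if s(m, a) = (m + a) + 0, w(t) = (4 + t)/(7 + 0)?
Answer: 1156/49 ≈ 23.592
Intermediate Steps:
w(t) = 4/7 + t/7 (w(t) = (4 + t)/7 = (4 + t)*(1/7) = 4/7 + t/7)
s(m, a) = a + m (s(m, a) = (a + m) + 0 = a + m)
g(x) = x*(4 + x) (g(x) = x*(x + 4) = x*(4 + x))
(g(d(-5)) + w(-5))**2 = (-5*(4 - 5) + (4/7 + (1/7)*(-5)))**2 = (-5*(-1) + (4/7 - 5/7))**2 = (5 - 1/7)**2 = (34/7)**2 = 1156/49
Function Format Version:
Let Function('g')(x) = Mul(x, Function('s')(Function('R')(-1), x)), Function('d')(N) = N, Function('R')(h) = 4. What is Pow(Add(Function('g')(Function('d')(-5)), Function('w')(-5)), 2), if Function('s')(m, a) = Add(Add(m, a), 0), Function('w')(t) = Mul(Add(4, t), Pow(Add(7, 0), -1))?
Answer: Rational(1156, 49) ≈ 23.592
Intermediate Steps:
Function('w')(t) = Add(Rational(4, 7), Mul(Rational(1, 7), t)) (Function('w')(t) = Mul(Add(4, t), Pow(7, -1)) = Mul(Add(4, t), Rational(1, 7)) = Add(Rational(4, 7), Mul(Rational(1, 7), t)))
Function('s')(m, a) = Add(a, m) (Function('s')(m, a) = Add(Add(a, m), 0) = Add(a, m))
Function('g')(x) = Mul(x, Add(4, x)) (Function('g')(x) = Mul(x, Add(x, 4)) = Mul(x, Add(4, x)))
Pow(Add(Function('g')(Function('d')(-5)), Function('w')(-5)), 2) = Pow(Add(Mul(-5, Add(4, -5)), Add(Rational(4, 7), Mul(Rational(1, 7), -5))), 2) = Pow(Add(Mul(-5, -1), Add(Rational(4, 7), Rational(-5, 7))), 2) = Pow(Add(5, Rational(-1, 7)), 2) = Pow(Rational(34, 7), 2) = Rational(1156, 49)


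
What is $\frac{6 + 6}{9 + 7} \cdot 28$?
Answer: $21$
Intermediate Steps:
$\frac{6 + 6}{9 + 7} \cdot 28 = \frac{12}{16} \cdot 28 = 12 \cdot \frac{1}{16} \cdot 28 = \frac{3}{4} \cdot 28 = 21$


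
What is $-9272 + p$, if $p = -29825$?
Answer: $-39097$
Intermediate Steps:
$-9272 + p = -9272 - 29825 = -39097$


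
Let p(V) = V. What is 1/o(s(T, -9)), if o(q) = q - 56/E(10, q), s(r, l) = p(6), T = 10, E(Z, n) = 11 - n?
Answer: -5/26 ≈ -0.19231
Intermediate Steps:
s(r, l) = 6
o(q) = q - 56/(11 - q)
1/o(s(T, -9)) = 1/((56 + 6*(-11 + 6))/(-11 + 6)) = 1/((56 + 6*(-5))/(-5)) = 1/(-(56 - 30)/5) = 1/(-⅕*26) = 1/(-26/5) = -5/26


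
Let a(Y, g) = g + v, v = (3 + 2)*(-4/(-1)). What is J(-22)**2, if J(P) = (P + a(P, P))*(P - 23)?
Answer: 1166400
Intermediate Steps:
v = 20 (v = 5*(-4*(-1)) = 5*4 = 20)
a(Y, g) = 20 + g (a(Y, g) = g + 20 = 20 + g)
J(P) = (-23 + P)*(20 + 2*P) (J(P) = (P + (20 + P))*(P - 23) = (20 + 2*P)*(-23 + P) = (-23 + P)*(20 + 2*P))
J(-22)**2 = (-460 - 26*(-22) + 2*(-22)**2)**2 = (-460 + 572 + 2*484)**2 = (-460 + 572 + 968)**2 = 1080**2 = 1166400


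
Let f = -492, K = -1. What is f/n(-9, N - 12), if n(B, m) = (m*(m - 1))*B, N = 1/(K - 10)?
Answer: 4961/14364 ≈ 0.34538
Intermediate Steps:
N = -1/11 (N = 1/(-1 - 10) = 1/(-11) = -1/11 ≈ -0.090909)
n(B, m) = B*m*(-1 + m) (n(B, m) = (m*(-1 + m))*B = B*m*(-1 + m))
f/n(-9, N - 12) = -492*(-1/(9*(-1 + (-1/11 - 12))*(-1/11 - 12))) = -492*11/(1197*(-1 - 133/11)) = -492/((-9*(-133/11)*(-144/11))) = -492/(-172368/121) = -492*(-121/172368) = 4961/14364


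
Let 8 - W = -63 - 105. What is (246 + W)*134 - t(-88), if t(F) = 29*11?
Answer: 56229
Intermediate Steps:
t(F) = 319
W = 176 (W = 8 - (-63 - 105) = 8 - 1*(-168) = 8 + 168 = 176)
(246 + W)*134 - t(-88) = (246 + 176)*134 - 1*319 = 422*134 - 319 = 56548 - 319 = 56229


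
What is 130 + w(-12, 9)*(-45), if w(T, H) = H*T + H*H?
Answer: 1345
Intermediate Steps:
w(T, H) = H² + H*T (w(T, H) = H*T + H² = H² + H*T)
130 + w(-12, 9)*(-45) = 130 + (9*(9 - 12))*(-45) = 130 + (9*(-3))*(-45) = 130 - 27*(-45) = 130 + 1215 = 1345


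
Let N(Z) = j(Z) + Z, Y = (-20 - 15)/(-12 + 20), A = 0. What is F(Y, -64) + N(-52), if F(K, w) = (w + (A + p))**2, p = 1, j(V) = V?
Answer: 3865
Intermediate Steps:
Y = -35/8 ≈ -4.3750
N(Z) = 2*Z (N(Z) = Z + Z = 2*Z)
F(K, w) = (1 + w)**2 (F(K, w) = (w + (0 + 1))**2 = (w + 1)**2 = (1 + w)**2)
F(Y, -64) + N(-52) = (1 - 64)**2 + 2*(-52) = (-63)**2 - 104 = 3969 - 104 = 3865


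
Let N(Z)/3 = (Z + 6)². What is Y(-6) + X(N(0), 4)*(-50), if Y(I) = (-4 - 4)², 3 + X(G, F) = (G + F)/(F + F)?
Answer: -486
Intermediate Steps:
N(Z) = 3*(6 + Z)² (N(Z) = 3*(Z + 6)² = 3*(6 + Z)²)
X(G, F) = -3 + (F + G)/(2*F) (X(G, F) = -3 + (G + F)/(F + F) = -3 + (F + G)/((2*F)) = -3 + (F + G)*(1/(2*F)) = -3 + (F + G)/(2*F))
Y(I) = 64 (Y(I) = (-8)² = 64)
Y(-6) + X(N(0), 4)*(-50) = 64 + ((½)*(3*(6 + 0)² - 5*4)/4)*(-50) = 64 + ((½)*(¼)*(3*6² - 20))*(-50) = 64 + ((½)*(¼)*(3*36 - 20))*(-50) = 64 + ((½)*(¼)*(108 - 20))*(-50) = 64 + ((½)*(¼)*88)*(-50) = 64 + 11*(-50) = 64 - 550 = -486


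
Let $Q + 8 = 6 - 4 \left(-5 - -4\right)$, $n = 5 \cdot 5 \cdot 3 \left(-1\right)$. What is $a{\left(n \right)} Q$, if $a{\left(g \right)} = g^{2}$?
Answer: $11250$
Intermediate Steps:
$n = -75$ ($n = 25 \cdot 3 \left(-1\right) = 75 \left(-1\right) = -75$)
$Q = 2$ ($Q = -8 + \left(6 - 4 \left(-5 - -4\right)\right) = -8 + \left(6 - 4 \left(-5 + 4\right)\right) = -8 + \left(6 - -4\right) = -8 + \left(6 + 4\right) = -8 + 10 = 2$)
$a{\left(n \right)} Q = \left(-75\right)^{2} \cdot 2 = 5625 \cdot 2 = 11250$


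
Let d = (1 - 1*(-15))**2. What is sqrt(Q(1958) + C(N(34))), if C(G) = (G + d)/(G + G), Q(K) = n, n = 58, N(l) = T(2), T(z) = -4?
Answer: sqrt(106)/2 ≈ 5.1478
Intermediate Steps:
N(l) = -4
Q(K) = 58
d = 256 (d = (1 + 15)**2 = 16**2 = 256)
C(G) = (256 + G)/(2*G) (C(G) = (G + 256)/(G + G) = (256 + G)/((2*G)) = (256 + G)*(1/(2*G)) = (256 + G)/(2*G))
sqrt(Q(1958) + C(N(34))) = sqrt(58 + (1/2)*(256 - 4)/(-4)) = sqrt(58 + (1/2)*(-1/4)*252) = sqrt(58 - 63/2) = sqrt(53/2) = sqrt(106)/2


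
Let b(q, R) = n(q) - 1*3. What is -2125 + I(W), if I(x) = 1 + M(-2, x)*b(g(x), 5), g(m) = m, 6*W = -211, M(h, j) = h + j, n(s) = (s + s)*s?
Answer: -10145533/108 ≈ -93940.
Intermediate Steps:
n(s) = 2*s² (n(s) = (2*s)*s = 2*s²)
W = -211/6 (W = (⅙)*(-211) = -211/6 ≈ -35.167)
b(q, R) = -3 + 2*q² (b(q, R) = 2*q² - 1*3 = 2*q² - 3 = -3 + 2*q²)
I(x) = 1 + (-3 + 2*x²)*(-2 + x) (I(x) = 1 + (-2 + x)*(-3 + 2*x²) = 1 + (-3 + 2*x²)*(-2 + x))
-2125 + I(W) = -2125 + (1 + (-3 + 2*(-211/6)²)*(-2 - 211/6)) = -2125 + (1 + (-3 + 2*(44521/36))*(-223/6)) = -2125 + (1 + (-3 + 44521/18)*(-223/6)) = -2125 + (1 + (44467/18)*(-223/6)) = -2125 + (1 - 9916141/108) = -2125 - 9916033/108 = -10145533/108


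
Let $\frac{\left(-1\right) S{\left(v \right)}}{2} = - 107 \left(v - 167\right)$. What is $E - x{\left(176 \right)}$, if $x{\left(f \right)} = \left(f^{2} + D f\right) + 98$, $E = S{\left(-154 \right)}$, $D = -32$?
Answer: $-94136$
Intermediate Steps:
$S{\left(v \right)} = -35738 + 214 v$ ($S{\left(v \right)} = - 2 \left(- 107 \left(v - 167\right)\right) = - 2 \left(- 107 \left(-167 + v\right)\right) = - 2 \left(17869 - 107 v\right) = -35738 + 214 v$)
$E = -68694$ ($E = -35738 + 214 \left(-154\right) = -35738 - 32956 = -68694$)
$x{\left(f \right)} = 98 + f^{2} - 32 f$ ($x{\left(f \right)} = \left(f^{2} - 32 f\right) + 98 = 98 + f^{2} - 32 f$)
$E - x{\left(176 \right)} = -68694 - \left(98 + 176^{2} - 5632\right) = -68694 - \left(98 + 30976 - 5632\right) = -68694 - 25442 = -94136$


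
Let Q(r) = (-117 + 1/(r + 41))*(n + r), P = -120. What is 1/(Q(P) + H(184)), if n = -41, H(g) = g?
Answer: 79/1502820 ≈ 5.2568e-5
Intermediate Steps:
Q(r) = (-117 + 1/(41 + r))*(-41 + r) (Q(r) = (-117 + 1/(r + 41))*(-41 + r) = (-117 + 1/(41 + r))*(-41 + r))
1/(Q(P) + H(184)) = 1/((196636 - 120 - 117*(-120)**2)/(41 - 120) + 184) = 1/((196636 - 120 - 117*14400)/(-79) + 184) = 1/(-(196636 - 120 - 1684800)/79 + 184) = 1/(-1/79*(-1488284) + 184) = 1/(1488284/79 + 184) = 1/(1502820/79) = 79/1502820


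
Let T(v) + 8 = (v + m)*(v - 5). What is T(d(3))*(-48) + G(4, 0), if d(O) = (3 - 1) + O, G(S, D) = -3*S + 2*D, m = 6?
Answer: 372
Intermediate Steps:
d(O) = 2 + O
T(v) = -8 + (-5 + v)*(6 + v) (T(v) = -8 + (v + 6)*(v - 5) = -8 + (6 + v)*(-5 + v) = -8 + (-5 + v)*(6 + v))
T(d(3))*(-48) + G(4, 0) = (-38 + (2 + 3) + (2 + 3)²)*(-48) + (-3*4 + 2*0) = (-38 + 5 + 5²)*(-48) + (-12 + 0) = (-38 + 5 + 25)*(-48) - 12 = -8*(-48) - 12 = 384 - 12 = 372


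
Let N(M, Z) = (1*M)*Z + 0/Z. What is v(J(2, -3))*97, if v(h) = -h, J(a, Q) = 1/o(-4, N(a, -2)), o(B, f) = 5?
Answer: -97/5 ≈ -19.400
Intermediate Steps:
N(M, Z) = M*Z (N(M, Z) = M*Z + 0 = M*Z)
J(a, Q) = 1/5
v(J(2, -3))*97 = -1*1/5*97 = -1/5*97 = -97/5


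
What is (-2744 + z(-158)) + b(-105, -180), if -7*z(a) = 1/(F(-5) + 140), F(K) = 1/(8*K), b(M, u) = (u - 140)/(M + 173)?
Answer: -1831411184/666281 ≈ -2748.7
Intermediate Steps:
b(M, u) = (-140 + u)/(173 + M)
F(K) = 1/(8*K)
z(a) = -40/39193 (z(a) = -1/(7*((⅛)/(-5) + 140)) = -1/(7*((⅛)*(-⅕) + 140)) = -1/(7*(-1/40 + 140)) = -1/(7*5599/40) = -⅐*40/5599 = -40/39193)
(-2744 + z(-158)) + b(-105, -180) = (-2744 - 40/39193) + (-140 - 180)/(173 - 105) = -107545632/39193 - 320/68 = -107545632/39193 + (1/68)*(-320) = -107545632/39193 - 80/17 = -1831411184/666281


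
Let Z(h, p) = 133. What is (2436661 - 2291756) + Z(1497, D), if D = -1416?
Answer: 145038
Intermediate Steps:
(2436661 - 2291756) + Z(1497, D) = (2436661 - 2291756) + 133 = 144905 + 133 = 145038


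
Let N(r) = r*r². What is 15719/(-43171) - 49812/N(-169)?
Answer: -73722176819/208378171339 ≈ -0.35379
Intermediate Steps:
N(r) = r³
15719/(-43171) - 49812/N(-169) = 15719/(-43171) - 49812/((-169)³) = 15719*(-1/43171) - 49812/(-4826809) = -15719/43171 - 49812*(-1/4826809) = -15719/43171 + 49812/4826809 = -73722176819/208378171339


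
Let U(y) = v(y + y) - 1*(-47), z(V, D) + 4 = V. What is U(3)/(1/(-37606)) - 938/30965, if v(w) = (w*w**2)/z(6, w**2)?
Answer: -180492818388/30965 ≈ -5.8289e+6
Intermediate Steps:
z(V, D) = -4 + V
v(w) = w**3/2 (v(w) = (w*w**2)/(-4 + 6) = w**3/2)
U(y) = 47 + 4*y**3 (U(y) = (y + y)**3/2 - 1*(-47) = (2*y)**3/2 + 47 = (8*y**3)/2 + 47 = 4*y**3 + 47 = 47 + 4*y**3)
U(3)/(1/(-37606)) - 938/30965 = (47 + 4*3**3)/(1/(-37606)) - 938/30965 = (47 + 4*27)/(-1/37606) - 938*1/30965 = (47 + 108)*(-37606) - 938/30965 = 155*(-37606) - 938/30965 = -5828930 - 938/30965 = -180492818388/30965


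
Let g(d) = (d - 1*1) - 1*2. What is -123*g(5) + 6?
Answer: -240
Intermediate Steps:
g(d) = -3 + d (g(d) = (d - 1) - 2 = (-1 + d) - 2 = -3 + d)
-123*g(5) + 6 = -123*(-3 + 5) + 6 = -123*2 + 6 = -246 + 6 = -240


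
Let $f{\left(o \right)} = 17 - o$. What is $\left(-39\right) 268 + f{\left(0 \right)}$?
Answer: $-10435$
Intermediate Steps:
$\left(-39\right) 268 + f{\left(0 \right)} = \left(-39\right) 268 + \left(17 - 0\right) = -10452 + \left(17 + 0\right) = -10452 + 17 = -10435$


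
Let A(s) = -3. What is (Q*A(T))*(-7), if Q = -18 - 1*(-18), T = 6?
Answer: 0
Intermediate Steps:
Q = 0 (Q = -18 + 18 = 0)
(Q*A(T))*(-7) = (0*(-3))*(-7) = 0*(-7) = 0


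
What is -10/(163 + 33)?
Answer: -5/98 ≈ -0.051020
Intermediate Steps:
-10/(163 + 33) = -10/196 = -10*1/196 = -5/98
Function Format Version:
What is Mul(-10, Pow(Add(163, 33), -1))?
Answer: Rational(-5, 98) ≈ -0.051020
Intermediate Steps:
Mul(-10, Pow(Add(163, 33), -1)) = Mul(-10, Pow(196, -1)) = Mul(-10, Rational(1, 196)) = Rational(-5, 98)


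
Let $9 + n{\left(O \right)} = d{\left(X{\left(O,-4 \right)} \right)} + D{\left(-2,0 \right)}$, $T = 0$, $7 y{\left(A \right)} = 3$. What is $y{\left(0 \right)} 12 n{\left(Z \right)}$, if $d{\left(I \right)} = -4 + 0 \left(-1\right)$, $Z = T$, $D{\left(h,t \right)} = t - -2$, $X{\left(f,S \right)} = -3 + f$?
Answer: $- \frac{396}{7} \approx -56.571$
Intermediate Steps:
$D{\left(h,t \right)} = 2 + t$ ($D{\left(h,t \right)} = t + 2 = 2 + t$)
$y{\left(A \right)} = \frac{3}{7}$ ($y{\left(A \right)} = \frac{1}{7} \cdot 3 = \frac{3}{7}$)
$Z = 0$
$d{\left(I \right)} = -4$ ($d{\left(I \right)} = -4 + 0 = -4$)
$n{\left(O \right)} = -11$ ($n{\left(O \right)} = -9 + \left(-4 + \left(2 + 0\right)\right) = -9 + \left(-4 + 2\right) = -9 - 2 = -11$)
$y{\left(0 \right)} 12 n{\left(Z \right)} = \frac{3}{7} \cdot 12 \left(-11\right) = \frac{36}{7} \left(-11\right) = - \frac{396}{7}$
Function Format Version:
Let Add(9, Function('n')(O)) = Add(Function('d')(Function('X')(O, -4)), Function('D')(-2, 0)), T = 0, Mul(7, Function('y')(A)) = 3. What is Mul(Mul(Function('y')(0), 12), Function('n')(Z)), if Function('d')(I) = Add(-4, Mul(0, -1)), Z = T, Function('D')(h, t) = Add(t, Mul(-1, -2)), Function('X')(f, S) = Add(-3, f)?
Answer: Rational(-396, 7) ≈ -56.571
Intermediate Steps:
Function('D')(h, t) = Add(2, t) (Function('D')(h, t) = Add(t, 2) = Add(2, t))
Function('y')(A) = Rational(3, 7) (Function('y')(A) = Mul(Rational(1, 7), 3) = Rational(3, 7))
Z = 0
Function('d')(I) = -4 (Function('d')(I) = Add(-4, 0) = -4)
Function('n')(O) = -11 (Function('n')(O) = Add(-9, Add(-4, Add(2, 0))) = Add(-9, Add(-4, 2)) = Add(-9, -2) = -11)
Mul(Mul(Function('y')(0), 12), Function('n')(Z)) = Mul(Mul(Rational(3, 7), 12), -11) = Mul(Rational(36, 7), -11) = Rational(-396, 7)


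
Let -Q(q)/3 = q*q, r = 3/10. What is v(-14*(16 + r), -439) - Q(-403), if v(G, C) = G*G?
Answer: 13482556/25 ≈ 5.3930e+5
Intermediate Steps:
r = 3/10 (r = 3*(⅒) = 3/10 ≈ 0.30000)
Q(q) = -3*q² (Q(q) = -3*q*q = -3*q²)
v(G, C) = G²
v(-14*(16 + r), -439) - Q(-403) = (-14*(16 + 3/10))² - (-3)*(-403)² = (-14*163/10)² - (-3)*162409 = (-1141/5)² - 1*(-487227) = 1301881/25 + 487227 = 13482556/25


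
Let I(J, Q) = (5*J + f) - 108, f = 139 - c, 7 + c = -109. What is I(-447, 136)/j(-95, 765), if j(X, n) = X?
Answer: 2088/95 ≈ 21.979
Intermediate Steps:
c = -116 (c = -7 - 109 = -116)
f = 255 (f = 139 - 1*(-116) = 139 + 116 = 255)
I(J, Q) = 147 + 5*J (I(J, Q) = (5*J + 255) - 108 = (255 + 5*J) - 108 = 147 + 5*J)
I(-447, 136)/j(-95, 765) = (147 + 5*(-447))/(-95) = (147 - 2235)*(-1/95) = -2088*(-1/95) = 2088/95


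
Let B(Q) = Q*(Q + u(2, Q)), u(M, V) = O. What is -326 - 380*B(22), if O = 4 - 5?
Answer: -175886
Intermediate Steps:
O = -1
u(M, V) = -1
B(Q) = Q*(-1 + Q) (B(Q) = Q*(Q - 1) = Q*(-1 + Q))
-326 - 380*B(22) = -326 - 8360*(-1 + 22) = -326 - 8360*21 = -326 - 380*462 = -326 - 175560 = -175886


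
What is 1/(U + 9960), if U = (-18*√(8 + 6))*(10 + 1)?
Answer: 415/4110531 + 11*√14/5480708 ≈ 0.00010847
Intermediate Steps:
U = -198*√14 (U = -18*√14*11 = -198*√14 ≈ -740.85)
1/(U + 9960) = 1/(-198*√14 + 9960) = 1/(9960 - 198*√14)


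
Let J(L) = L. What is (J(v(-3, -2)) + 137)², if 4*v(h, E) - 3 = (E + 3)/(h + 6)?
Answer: 683929/36 ≈ 18998.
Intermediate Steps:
v(h, E) = ¾ + (3 + E)/(4*(6 + h)) (v(h, E) = ¾ + ((E + 3)/(h + 6))/4 = ¾ + ((3 + E)/(6 + h))/4 = ¾ + (3 + E)/(4*(6 + h)))
(J(v(-3, -2)) + 137)² = ((21 - 2 + 3*(-3))/(4*(6 - 3)) + 137)² = ((¼)*(21 - 2 - 9)/3 + 137)² = ((¼)*(⅓)*10 + 137)² = (⅚ + 137)² = (827/6)² = 683929/36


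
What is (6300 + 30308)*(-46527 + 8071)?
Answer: -1407797248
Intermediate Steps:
(6300 + 30308)*(-46527 + 8071) = 36608*(-38456) = -1407797248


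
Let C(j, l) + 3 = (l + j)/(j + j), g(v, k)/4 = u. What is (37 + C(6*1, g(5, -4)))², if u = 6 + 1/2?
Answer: 12100/9 ≈ 1344.4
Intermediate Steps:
u = 13/2 (u = 6 + 1*(½) = 6 + ½ = 13/2 ≈ 6.5000)
g(v, k) = 26 (g(v, k) = 4*(13/2) = 26)
C(j, l) = -3 + (j + l)/(2*j) (C(j, l) = -3 + (l + j)/(j + j) = -3 + (j + l)/((2*j)) = -3 + (j + l)*(1/(2*j)) = -3 + (j + l)/(2*j))
(37 + C(6*1, g(5, -4)))² = (37 + (26 - 30)/(2*((6*1))))² = (37 + (½)*(26 - 5*6)/6)² = (37 + (½)*(⅙)*(26 - 30))² = (37 + (½)*(⅙)*(-4))² = (37 - ⅓)² = (110/3)² = 12100/9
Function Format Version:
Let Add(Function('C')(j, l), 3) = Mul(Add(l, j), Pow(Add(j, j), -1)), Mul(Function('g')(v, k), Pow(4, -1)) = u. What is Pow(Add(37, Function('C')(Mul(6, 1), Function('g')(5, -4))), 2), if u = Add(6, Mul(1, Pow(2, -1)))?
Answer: Rational(12100, 9) ≈ 1344.4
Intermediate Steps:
u = Rational(13, 2) (u = Add(6, Mul(1, Rational(1, 2))) = Add(6, Rational(1, 2)) = Rational(13, 2) ≈ 6.5000)
Function('g')(v, k) = 26 (Function('g')(v, k) = Mul(4, Rational(13, 2)) = 26)
Function('C')(j, l) = Add(-3, Mul(Rational(1, 2), Pow(j, -1), Add(j, l))) (Function('C')(j, l) = Add(-3, Mul(Add(l, j), Pow(Add(j, j), -1))) = Add(-3, Mul(Add(j, l), Pow(Mul(2, j), -1))) = Add(-3, Mul(Add(j, l), Mul(Rational(1, 2), Pow(j, -1)))) = Add(-3, Mul(Rational(1, 2), Pow(j, -1), Add(j, l))))
Pow(Add(37, Function('C')(Mul(6, 1), Function('g')(5, -4))), 2) = Pow(Add(37, Mul(Rational(1, 2), Pow(Mul(6, 1), -1), Add(26, Mul(-5, Mul(6, 1))))), 2) = Pow(Add(37, Mul(Rational(1, 2), Pow(6, -1), Add(26, Mul(-5, 6)))), 2) = Pow(Add(37, Mul(Rational(1, 2), Rational(1, 6), Add(26, -30))), 2) = Pow(Add(37, Mul(Rational(1, 2), Rational(1, 6), -4)), 2) = Pow(Add(37, Rational(-1, 3)), 2) = Pow(Rational(110, 3), 2) = Rational(12100, 9)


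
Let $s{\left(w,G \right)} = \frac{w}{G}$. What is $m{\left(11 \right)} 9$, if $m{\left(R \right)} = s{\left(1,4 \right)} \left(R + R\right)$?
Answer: $\frac{99}{2} \approx 49.5$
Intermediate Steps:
$m{\left(R \right)} = \frac{R}{2}$ ($m{\left(R \right)} = 1 \cdot \frac{1}{4} \left(R + R\right) = 1 \cdot \frac{1}{4} \cdot 2 R = \frac{2 R}{4} = \frac{R}{2}$)
$m{\left(11 \right)} 9 = \frac{1}{2} \cdot 11 \cdot 9 = \frac{11}{2} \cdot 9 = \frac{99}{2}$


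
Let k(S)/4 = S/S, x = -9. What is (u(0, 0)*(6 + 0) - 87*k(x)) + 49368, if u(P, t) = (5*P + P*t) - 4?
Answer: 48996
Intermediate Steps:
u(P, t) = -4 + 5*P + P*t
k(S) = 4 (k(S) = 4*(S/S) = 4*1 = 4)
(u(0, 0)*(6 + 0) - 87*k(x)) + 49368 = ((-4 + 5*0 + 0*0)*(6 + 0) - 87*4) + 49368 = ((-4 + 0 + 0)*6 - 348) + 49368 = (-4*6 - 348) + 49368 = (-24 - 348) + 49368 = -372 + 49368 = 48996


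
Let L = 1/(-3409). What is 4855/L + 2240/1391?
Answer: -23022014505/1391 ≈ -1.6551e+7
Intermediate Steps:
L = -1/3409 ≈ -0.00029334
4855/L + 2240/1391 = 4855/(-1/3409) + 2240/1391 = 4855*(-3409) + 2240*(1/1391) = -16550695 + 2240/1391 = -23022014505/1391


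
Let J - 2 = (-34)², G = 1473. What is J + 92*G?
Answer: 136674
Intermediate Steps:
J = 1158 (J = 2 + (-34)² = 2 + 1156 = 1158)
J + 92*G = 1158 + 92*1473 = 1158 + 135516 = 136674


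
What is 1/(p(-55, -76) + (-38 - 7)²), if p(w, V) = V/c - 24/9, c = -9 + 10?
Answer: 3/5839 ≈ 0.00051379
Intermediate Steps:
c = 1
p(w, V) = -8/3 + V (p(w, V) = V/1 - 24/9 = V*1 - 24*⅑ = V - 8/3 = -8/3 + V)
1/(p(-55, -76) + (-38 - 7)²) = 1/((-8/3 - 76) + (-38 - 7)²) = 1/(-236/3 + (-45)²) = 1/(-236/3 + 2025) = 1/(5839/3) = 3/5839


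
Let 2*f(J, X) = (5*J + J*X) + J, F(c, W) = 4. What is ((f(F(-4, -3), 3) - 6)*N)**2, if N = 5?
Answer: 3600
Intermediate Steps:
f(J, X) = 3*J + J*X/2 (f(J, X) = ((5*J + J*X) + J)/2 = (6*J + J*X)/2 = 3*J + J*X/2)
((f(F(-4, -3), 3) - 6)*N)**2 = (((1/2)*4*(6 + 3) - 6)*5)**2 = (((1/2)*4*9 - 6)*5)**2 = ((18 - 6)*5)**2 = (12*5)**2 = 60**2 = 3600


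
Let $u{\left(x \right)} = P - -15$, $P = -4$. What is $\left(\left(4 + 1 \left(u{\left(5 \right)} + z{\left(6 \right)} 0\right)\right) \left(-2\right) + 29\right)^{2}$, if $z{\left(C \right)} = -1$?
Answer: $1$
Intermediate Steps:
$u{\left(x \right)} = 11$ ($u{\left(x \right)} = -4 - -15 = -4 + 15 = 11$)
$\left(\left(4 + 1 \left(u{\left(5 \right)} + z{\left(6 \right)} 0\right)\right) \left(-2\right) + 29\right)^{2} = \left(\left(4 + 1 \left(11 - 0\right)\right) \left(-2\right) + 29\right)^{2} = \left(\left(4 + 1 \left(11 + 0\right)\right) \left(-2\right) + 29\right)^{2} = \left(\left(4 + 1 \cdot 11\right) \left(-2\right) + 29\right)^{2} = \left(\left(4 + 11\right) \left(-2\right) + 29\right)^{2} = \left(15 \left(-2\right) + 29\right)^{2} = \left(-30 + 29\right)^{2} = \left(-1\right)^{2} = 1$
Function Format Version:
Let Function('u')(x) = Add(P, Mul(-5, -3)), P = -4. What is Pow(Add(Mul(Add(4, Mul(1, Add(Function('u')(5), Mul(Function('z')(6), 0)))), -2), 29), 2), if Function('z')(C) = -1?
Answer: 1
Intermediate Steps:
Function('u')(x) = 11 (Function('u')(x) = Add(-4, Mul(-5, -3)) = Add(-4, 15) = 11)
Pow(Add(Mul(Add(4, Mul(1, Add(Function('u')(5), Mul(Function('z')(6), 0)))), -2), 29), 2) = Pow(Add(Mul(Add(4, Mul(1, Add(11, Mul(-1, 0)))), -2), 29), 2) = Pow(Add(Mul(Add(4, Mul(1, Add(11, 0))), -2), 29), 2) = Pow(Add(Mul(Add(4, Mul(1, 11)), -2), 29), 2) = Pow(Add(Mul(Add(4, 11), -2), 29), 2) = Pow(Add(Mul(15, -2), 29), 2) = Pow(Add(-30, 29), 2) = Pow(-1, 2) = 1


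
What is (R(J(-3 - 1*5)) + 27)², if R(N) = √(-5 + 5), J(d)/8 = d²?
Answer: 729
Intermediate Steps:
J(d) = 8*d²
R(N) = 0 (R(N) = √0 = 0)
(R(J(-3 - 1*5)) + 27)² = (0 + 27)² = 27² = 729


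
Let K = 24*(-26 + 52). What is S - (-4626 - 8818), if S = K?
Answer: 14068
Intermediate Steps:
K = 624 (K = 24*26 = 624)
S = 624
S - (-4626 - 8818) = 624 - (-4626 - 8818) = 624 - 1*(-13444) = 624 + 13444 = 14068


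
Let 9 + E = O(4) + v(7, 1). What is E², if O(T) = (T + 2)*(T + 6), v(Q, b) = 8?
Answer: 3481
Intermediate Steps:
O(T) = (2 + T)*(6 + T)
E = 59 (E = -9 + ((12 + 4² + 8*4) + 8) = -9 + ((12 + 16 + 32) + 8) = -9 + (60 + 8) = -9 + 68 = 59)
E² = 59² = 3481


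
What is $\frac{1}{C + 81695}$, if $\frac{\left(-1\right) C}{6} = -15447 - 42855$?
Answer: $\frac{1}{431507} \approx 2.3175 \cdot 10^{-6}$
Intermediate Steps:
$C = 349812$ ($C = - 6 \left(-15447 - 42855\right) = \left(-6\right) \left(-58302\right) = 349812$)
$\frac{1}{C + 81695} = \frac{1}{349812 + 81695} = \frac{1}{431507}$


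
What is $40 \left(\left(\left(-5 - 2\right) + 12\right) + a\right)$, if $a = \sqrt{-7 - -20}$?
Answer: $200 + 40 \sqrt{13} \approx 344.22$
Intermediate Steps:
$a = \sqrt{13}$ ($a = \sqrt{-7 + 20} = \sqrt{13} \approx 3.6056$)
$40 \left(\left(\left(-5 - 2\right) + 12\right) + a\right) = 40 \left(\left(\left(-5 - 2\right) + 12\right) + \sqrt{13}\right) = 40 \left(\left(-7 + 12\right) + \sqrt{13}\right) = 40 \left(5 + \sqrt{13}\right) = 200 + 40 \sqrt{13}$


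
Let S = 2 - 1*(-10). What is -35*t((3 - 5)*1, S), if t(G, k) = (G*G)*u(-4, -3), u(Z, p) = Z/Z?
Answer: -140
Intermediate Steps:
S = 12 (S = 2 + 10 = 12)
u(Z, p) = 1
t(G, k) = G² (t(G, k) = (G*G)*1 = G²*1 = G²)
-35*t((3 - 5)*1, S) = -35*(3 - 5)² = -35*(-2*1)² = -35*(-2)² = -35*4 = -140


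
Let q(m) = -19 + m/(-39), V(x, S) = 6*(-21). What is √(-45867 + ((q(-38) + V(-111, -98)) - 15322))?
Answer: 2*I*√23321883/39 ≈ 247.66*I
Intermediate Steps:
V(x, S) = -126
q(m) = -19 - m/39 (q(m) = -19 + m*(-1/39) = -19 - m/39)
√(-45867 + ((q(-38) + V(-111, -98)) - 15322)) = √(-45867 + (((-19 - 1/39*(-38)) - 126) - 15322)) = √(-45867 + (((-19 + 38/39) - 126) - 15322)) = √(-45867 + ((-703/39 - 126) - 15322)) = √(-45867 + (-5617/39 - 15322)) = √(-45867 - 603175/39) = √(-2391988/39) = 2*I*√23321883/39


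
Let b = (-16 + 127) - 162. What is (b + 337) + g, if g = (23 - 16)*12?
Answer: 370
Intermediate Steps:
g = 84 (g = 7*12 = 84)
b = -51 (b = 111 - 162 = -51)
(b + 337) + g = (-51 + 337) + 84 = 286 + 84 = 370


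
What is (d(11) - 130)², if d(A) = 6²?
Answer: 8836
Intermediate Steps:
d(A) = 36
(d(11) - 130)² = (36 - 130)² = (-94)² = 8836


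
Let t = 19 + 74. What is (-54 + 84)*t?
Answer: 2790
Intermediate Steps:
t = 93
(-54 + 84)*t = (-54 + 84)*93 = 30*93 = 2790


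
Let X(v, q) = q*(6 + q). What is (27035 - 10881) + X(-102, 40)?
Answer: 17994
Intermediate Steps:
(27035 - 10881) + X(-102, 40) = (27035 - 10881) + 40*(6 + 40) = 16154 + 40*46 = 16154 + 1840 = 17994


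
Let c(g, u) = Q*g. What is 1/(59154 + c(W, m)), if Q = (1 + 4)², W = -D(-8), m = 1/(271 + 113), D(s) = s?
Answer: 1/59354 ≈ 1.6848e-5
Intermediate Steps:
m = 1/384 ≈ 0.0026042
W = 8 (W = -1*(-8) = 8)
Q = 25 (Q = 5² = 25)
c(g, u) = 25*g
1/(59154 + c(W, m)) = 1/(59154 + 25*8) = 1/(59154 + 200) = 1/59354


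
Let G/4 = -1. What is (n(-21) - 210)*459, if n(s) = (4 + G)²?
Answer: -96390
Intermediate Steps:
G = -4 (G = 4*(-1) = -4)
n(s) = 0 (n(s) = (4 - 4)² = 0² = 0)
(n(-21) - 210)*459 = (0 - 210)*459 = -210*459 = -96390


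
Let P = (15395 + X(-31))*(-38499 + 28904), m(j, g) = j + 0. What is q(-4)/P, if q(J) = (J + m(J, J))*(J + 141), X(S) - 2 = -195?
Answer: 548/72931595 ≈ 7.5139e-6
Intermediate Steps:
X(S) = -193 (X(S) = 2 - 195 = -193)
m(j, g) = j
P = -145863190 (P = (15395 - 193)*(-38499 + 28904) = 15202*(-9595) = -145863190)
q(J) = 2*J*(141 + J) (q(J) = (J + J)*(J + 141) = (2*J)*(141 + J) = 2*J*(141 + J))
q(-4)/P = (2*(-4)*(141 - 4))/(-145863190) = (2*(-4)*137)*(-1/145863190) = -1096*(-1/145863190) = 548/72931595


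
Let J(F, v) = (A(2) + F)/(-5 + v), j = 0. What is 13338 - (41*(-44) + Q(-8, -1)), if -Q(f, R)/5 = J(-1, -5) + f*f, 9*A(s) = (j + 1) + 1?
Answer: 278323/18 ≈ 15462.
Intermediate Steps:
A(s) = 2/9 (A(s) = ((0 + 1) + 1)/9 = (1 + 1)/9 = (⅑)*2 = 2/9)
J(F, v) = (2/9 + F)/(-5 + v)
Q(f, R) = -7/18 - 5*f² (Q(f, R) = -5*((2/9 - 1)/(-5 - 5) + f*f) = -5*(-7/9/(-10) + f²) = -5*(-⅒*(-7/9) + f²) = -5*(7/90 + f²) = -7/18 - 5*f²)
13338 - (41*(-44) + Q(-8, -1)) = 13338 - (41*(-44) + (-7/18 - 5*(-8)²)) = 13338 - (-1804 + (-7/18 - 5*64)) = 13338 - (-1804 + (-7/18 - 320)) = 13338 - (-1804 - 5767/18) = 13338 - 1*(-38239/18) = 13338 + 38239/18 = 278323/18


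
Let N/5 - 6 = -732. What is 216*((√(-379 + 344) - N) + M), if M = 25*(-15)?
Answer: 703080 + 216*I*√35 ≈ 7.0308e+5 + 1277.9*I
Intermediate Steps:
N = -3630 (N = 30 + 5*(-732) = 30 - 3660 = -3630)
M = -375
216*((√(-379 + 344) - N) + M) = 216*((√(-379 + 344) - 1*(-3630)) - 375) = 216*((√(-35) + 3630) - 375) = 216*((I*√35 + 3630) - 375) = 216*((3630 + I*√35) - 375) = 216*(3255 + I*√35) = 703080 + 216*I*√35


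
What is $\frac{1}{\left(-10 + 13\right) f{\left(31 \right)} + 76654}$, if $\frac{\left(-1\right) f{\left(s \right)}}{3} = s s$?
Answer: $\frac{1}{68005} \approx 1.4705 \cdot 10^{-5}$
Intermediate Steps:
$f{\left(s \right)} = - 3 s^{2}$ ($f{\left(s \right)} = - 3 s s = - 3 s^{2}$)
$\frac{1}{\left(-10 + 13\right) f{\left(31 \right)} + 76654} = \frac{1}{\left(-10 + 13\right) \left(- 3 \cdot 31^{2}\right) + 76654} = \frac{1}{3 \left(\left(-3\right) 961\right) + 76654} = \frac{1}{3 \left(-2883\right) + 76654} = \frac{1}{-8649 + 76654} = \frac{1}{68005}$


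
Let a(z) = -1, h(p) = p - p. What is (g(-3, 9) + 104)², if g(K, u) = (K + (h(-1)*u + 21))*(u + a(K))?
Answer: 61504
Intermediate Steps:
h(p) = 0
g(K, u) = (-1 + u)*(21 + K) (g(K, u) = (K + (0*u + 21))*(u - 1) = (K + (0 + 21))*(-1 + u) = (K + 21)*(-1 + u) = (21 + K)*(-1 + u) = (-1 + u)*(21 + K))
(g(-3, 9) + 104)² = ((-21 - 1*(-3) + 21*9 - 3*9) + 104)² = ((-21 + 3 + 189 - 27) + 104)² = (144 + 104)² = 248² = 61504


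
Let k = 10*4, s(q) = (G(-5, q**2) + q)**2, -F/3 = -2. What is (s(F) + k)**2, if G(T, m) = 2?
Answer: 10816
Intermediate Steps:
F = 6 (F = -3*(-2) = 6)
s(q) = (2 + q)**2
k = 40
(s(F) + k)**2 = ((2 + 6)**2 + 40)**2 = (8**2 + 40)**2 = (64 + 40)**2 = 104**2 = 10816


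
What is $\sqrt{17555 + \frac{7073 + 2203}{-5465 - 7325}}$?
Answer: $\frac{\sqrt{717900058865}}{6395} \approx 132.49$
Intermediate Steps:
$\sqrt{17555 + \frac{7073 + 2203}{-5465 - 7325}} = \sqrt{17555 + \frac{9276}{-12790}} = \sqrt{17555 + 9276 \left(- \frac{1}{12790}\right)} = \sqrt{17555 - \frac{4638}{6395}} = \sqrt{\frac{112259587}{6395}} = \frac{\sqrt{717900058865}}{6395}$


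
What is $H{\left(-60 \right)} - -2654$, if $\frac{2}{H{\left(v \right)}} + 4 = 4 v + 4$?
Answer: $\frac{318479}{120} \approx 2654.0$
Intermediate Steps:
$H{\left(v \right)} = \frac{1}{2 v}$ ($H{\left(v \right)} = \frac{2}{-4 + \left(4 v + 4\right)} = \frac{2}{-4 + \left(4 + 4 v\right)} = \frac{2}{4 v} = 2 \frac{1}{4 v} = \frac{1}{2 v}$)
$H{\left(-60 \right)} - -2654 = \frac{1}{2 \left(-60\right)} - -2654 = \frac{1}{2} \left(- \frac{1}{60}\right) + 2654 = - \frac{1}{120} + 2654 = \frac{318479}{120}$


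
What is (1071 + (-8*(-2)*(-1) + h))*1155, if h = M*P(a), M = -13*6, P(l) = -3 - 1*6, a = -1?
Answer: 2029335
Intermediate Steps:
P(l) = -9 (P(l) = -3 - 6 = -9)
M = -78
h = 702 (h = -78*(-9) = 702)
(1071 + (-8*(-2)*(-1) + h))*1155 = (1071 + (-8*(-2)*(-1) + 702))*1155 = (1071 + (16*(-1) + 702))*1155 = (1071 + (-16 + 702))*1155 = (1071 + 686)*1155 = 1757*1155 = 2029335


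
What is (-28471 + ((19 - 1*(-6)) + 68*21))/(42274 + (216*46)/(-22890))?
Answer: -51536835/80636827 ≈ -0.63912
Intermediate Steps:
(-28471 + ((19 - 1*(-6)) + 68*21))/(42274 + (216*46)/(-22890)) = (-28471 + ((19 + 6) + 1428))/(42274 + 9936*(-1/22890)) = (-28471 + (25 + 1428))/(42274 - 1656/3815) = (-28471 + 1453)/(161273654/3815) = -27018*3815/161273654 = -51536835/80636827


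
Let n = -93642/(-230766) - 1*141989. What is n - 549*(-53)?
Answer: -4341923605/38461 ≈ -1.1289e+5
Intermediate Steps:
n = -5461023322/38461 (n = -93642*(-1/230766) - 141989 = 15607/38461 - 141989 = -5461023322/38461 ≈ -1.4199e+5)
n - 549*(-53) = -5461023322/38461 - 549*(-53) = -5461023322/38461 - 1*(-29097) = -5461023322/38461 + 29097 = -4341923605/38461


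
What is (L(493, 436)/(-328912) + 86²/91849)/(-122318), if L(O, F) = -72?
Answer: -304905785/461906990863948 ≈ -6.6010e-7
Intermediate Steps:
(L(493, 436)/(-328912) + 86²/91849)/(-122318) = (-72/(-328912) + 86²/91849)/(-122318) = (-72*(-1/328912) + 7396*(1/91849))*(-1/122318) = (9/41114 + 7396/91849)*(-1/122318) = (304905785/3776279786)*(-1/122318) = -304905785/461906990863948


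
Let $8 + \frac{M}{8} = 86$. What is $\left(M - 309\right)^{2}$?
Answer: $99225$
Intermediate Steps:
$M = 624$ ($M = -64 + 8 \cdot 86 = -64 + 688 = 624$)
$\left(M - 309\right)^{2} = \left(624 - 309\right)^{2} = 315^{2} = 99225$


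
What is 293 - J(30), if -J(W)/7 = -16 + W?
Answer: 391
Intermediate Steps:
J(W) = 112 - 7*W (J(W) = -7*(-16 + W) = 112 - 7*W)
293 - J(30) = 293 - (112 - 7*30) = 293 - (112 - 210) = 293 - 1*(-98) = 293 + 98 = 391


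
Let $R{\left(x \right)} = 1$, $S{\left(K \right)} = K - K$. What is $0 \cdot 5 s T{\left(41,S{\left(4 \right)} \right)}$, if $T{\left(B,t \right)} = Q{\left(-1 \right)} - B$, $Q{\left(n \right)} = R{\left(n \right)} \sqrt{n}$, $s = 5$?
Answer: $0$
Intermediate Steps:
$S{\left(K \right)} = 0$
$Q{\left(n \right)} = \sqrt{n}$ ($Q{\left(n \right)} = 1 \sqrt{n} = \sqrt{n}$)
$T{\left(B,t \right)} = i - B$ ($T{\left(B,t \right)} = \sqrt{-1} - B = i - B$)
$0 \cdot 5 s T{\left(41,S{\left(4 \right)} \right)} = 0 \cdot 5 \cdot 5 \left(i - 41\right) = 0 \cdot 5 \left(i - 41\right) = 0 \left(-41 + i\right) = 0$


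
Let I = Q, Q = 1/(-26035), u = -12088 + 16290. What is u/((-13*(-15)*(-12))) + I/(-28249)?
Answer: -23772417893/13238328870 ≈ -1.7957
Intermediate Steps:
u = 4202
Q = -1/26035 ≈ -3.8410e-5
I = -1/26035 ≈ -3.8410e-5
u/((-13*(-15)*(-12))) + I/(-28249) = 4202/((-13*(-15)*(-12))) - 1/26035/(-28249) = 4202/((195*(-12))) - 1/26035*(-1/28249) = 4202/(-2340) + 1/735462715 = 4202*(-1/2340) + 1/735462715 = -2101/1170 + 1/735462715 = -23772417893/13238328870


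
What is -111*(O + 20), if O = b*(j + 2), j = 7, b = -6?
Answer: 3774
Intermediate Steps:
O = -54 (O = -6*(7 + 2) = -6*9 = -54)
-111*(O + 20) = -111*(-54 + 20) = -111*(-34) = 3774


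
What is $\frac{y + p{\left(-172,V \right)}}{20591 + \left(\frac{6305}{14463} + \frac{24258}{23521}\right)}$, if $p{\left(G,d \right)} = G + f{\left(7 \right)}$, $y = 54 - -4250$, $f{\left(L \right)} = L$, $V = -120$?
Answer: $\frac{1408022498997}{7005232479152} \approx 0.201$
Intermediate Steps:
$y = 4304$ ($y = 54 + 4250 = 4304$)
$p{\left(G,d \right)} = 7 + G$ ($p{\left(G,d \right)} = G + 7 = 7 + G$)
$\frac{y + p{\left(-172,V \right)}}{20591 + \left(\frac{6305}{14463} + \frac{24258}{23521}\right)} = \frac{4304 + \left(7 - 172\right)}{20591 + \left(\frac{6305}{14463} + \frac{24258}{23521}\right)} = \frac{4304 - 165}{20591 + \left(6305 \cdot \frac{1}{14463} + 24258 \cdot \frac{1}{23521}\right)} = \frac{4139}{20591 + \left(\frac{6305}{14463} + \frac{24258}{23521}\right)} = \frac{4139}{20591 + \frac{499143359}{340184223}} = \frac{4139}{\frac{7005232479152}{340184223}} = 4139 \cdot \frac{340184223}{7005232479152} = \frac{1408022498997}{7005232479152}$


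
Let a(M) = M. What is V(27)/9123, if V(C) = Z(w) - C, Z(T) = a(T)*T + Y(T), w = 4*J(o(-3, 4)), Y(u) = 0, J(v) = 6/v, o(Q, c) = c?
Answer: 3/3041 ≈ 0.00098652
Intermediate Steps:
w = 6 (w = 4*(6/4) = 4*(6*(¼)) = 4*(3/2) = 6)
Z(T) = T² (Z(T) = T*T + 0 = T² + 0 = T²)
V(C) = 36 - C (V(C) = 6² - C = 36 - C)
V(27)/9123 = (36 - 1*27)/9123 = (36 - 27)*(1/9123) = 9*(1/9123) = 3/3041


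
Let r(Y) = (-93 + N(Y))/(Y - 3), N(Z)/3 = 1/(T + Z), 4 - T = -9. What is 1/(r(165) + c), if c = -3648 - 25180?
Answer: -1068/30788917 ≈ -3.4688e-5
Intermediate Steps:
T = 13 (T = 4 - 1*(-9) = 4 + 9 = 13)
N(Z) = 3/(13 + Z)
r(Y) = (-93 + 3/(13 + Y))/(-3 + Y) (r(Y) = (-93 + 3/(13 + Y))/(Y - 3) = (-93 + 3/(13 + Y))/(-3 + Y))
c = -28828
1/(r(165) + c) = 1/(3*(-402 - 31*165)/((-3 + 165)*(13 + 165)) - 28828) = 1/(3*(-402 - 5115)/(162*178) - 28828) = 1/(3*(1/162)*(1/178)*(-5517) - 28828) = 1/(-613/1068 - 28828) = 1/(-30788917/1068) = -1068/30788917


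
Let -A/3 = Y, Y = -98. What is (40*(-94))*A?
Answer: -1105440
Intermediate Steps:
A = 294 (A = -3*(-98) = 294)
(40*(-94))*A = (40*(-94))*294 = -3760*294 = -1105440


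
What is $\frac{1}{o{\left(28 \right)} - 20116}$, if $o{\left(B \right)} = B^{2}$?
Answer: $- \frac{1}{19332} \approx -5.1728 \cdot 10^{-5}$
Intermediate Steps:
$\frac{1}{o{\left(28 \right)} - 20116} = \frac{1}{28^{2} - 20116} = \frac{1}{784 - 20116} = \frac{1}{-19332} = - \frac{1}{19332}$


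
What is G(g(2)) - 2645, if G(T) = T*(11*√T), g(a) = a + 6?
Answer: -2645 + 176*√2 ≈ -2396.1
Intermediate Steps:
g(a) = 6 + a
G(T) = 11*T^(3/2)
G(g(2)) - 2645 = 11*(6 + 2)^(3/2) - 2645 = 11*8^(3/2) - 2645 = 11*(16*√2) - 2645 = 176*√2 - 2645 = -2645 + 176*√2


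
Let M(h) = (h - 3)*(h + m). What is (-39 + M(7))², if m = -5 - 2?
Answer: 1521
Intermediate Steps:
m = -7
M(h) = (-7 + h)*(-3 + h) (M(h) = (h - 3)*(h - 7) = (-3 + h)*(-7 + h) = (-7 + h)*(-3 + h))
(-39 + M(7))² = (-39 + (21 + 7² - 10*7))² = (-39 + (21 + 49 - 70))² = (-39 + 0)² = (-39)² = 1521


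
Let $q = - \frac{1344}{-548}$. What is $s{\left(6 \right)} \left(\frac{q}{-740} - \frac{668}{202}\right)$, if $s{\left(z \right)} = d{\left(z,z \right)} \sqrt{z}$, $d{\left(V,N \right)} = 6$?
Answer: $- \frac{50842284 \sqrt{6}}{2559845} \approx -48.65$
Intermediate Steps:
$q = \frac{336}{137}$ ($q = \left(-1344\right) \left(- \frac{1}{548}\right) = \frac{336}{137} \approx 2.4526$)
$s{\left(z \right)} = 6 \sqrt{z}$
$s{\left(6 \right)} \left(\frac{q}{-740} - \frac{668}{202}\right) = 6 \sqrt{6} \left(\frac{336}{137 \left(-740\right)} - \frac{668}{202}\right) = 6 \sqrt{6} \left(\frac{336}{137} \left(- \frac{1}{740}\right) - \frac{334}{101}\right) = 6 \sqrt{6} \left(- \frac{84}{25345} - \frac{334}{101}\right) = 6 \sqrt{6} \left(- \frac{8473714}{2559845}\right) = - \frac{50842284 \sqrt{6}}{2559845}$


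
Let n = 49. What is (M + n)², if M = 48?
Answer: 9409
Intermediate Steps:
(M + n)² = (48 + 49)² = 97² = 9409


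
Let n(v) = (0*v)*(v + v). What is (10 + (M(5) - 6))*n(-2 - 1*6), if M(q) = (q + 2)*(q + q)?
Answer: 0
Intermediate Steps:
n(v) = 0 (n(v) = 0*(2*v) = 0)
M(q) = 2*q*(2 + q) (M(q) = (2 + q)*(2*q) = 2*q*(2 + q))
(10 + (M(5) - 6))*n(-2 - 1*6) = (10 + (2*5*(2 + 5) - 6))*0 = (10 + (2*5*7 - 6))*0 = (10 + (70 - 6))*0 = (10 + 64)*0 = 74*0 = 0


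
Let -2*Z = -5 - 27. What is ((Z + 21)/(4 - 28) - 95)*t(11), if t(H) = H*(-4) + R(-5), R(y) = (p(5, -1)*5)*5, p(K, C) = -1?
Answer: 53291/8 ≈ 6661.4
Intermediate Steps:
Z = 16 (Z = -(-5 - 27)/2 = -1/2*(-32) = 16)
R(y) = -25 (R(y) = -1*5*5 = -5*5 = -25)
t(H) = -25 - 4*H (t(H) = H*(-4) - 25 = -4*H - 25 = -25 - 4*H)
((Z + 21)/(4 - 28) - 95)*t(11) = ((16 + 21)/(4 - 28) - 95)*(-25 - 4*11) = (37/(-24) - 95)*(-25 - 44) = (37*(-1/24) - 95)*(-69) = (-37/24 - 95)*(-69) = -2317/24*(-69) = 53291/8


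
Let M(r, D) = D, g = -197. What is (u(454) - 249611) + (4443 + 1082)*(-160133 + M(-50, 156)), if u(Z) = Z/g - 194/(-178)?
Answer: -15501320444985/17533 ≈ -8.8412e+8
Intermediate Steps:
u(Z) = 97/89 - Z/197 (u(Z) = Z/(-197) - 194/(-178) = Z*(-1/197) - 194*(-1/178) = -Z/197 + 97/89 = 97/89 - Z/197)
(u(454) - 249611) + (4443 + 1082)*(-160133 + M(-50, 156)) = ((97/89 - 1/197*454) - 249611) + (4443 + 1082)*(-160133 + 156) = ((97/89 - 454/197) - 249611) + 5525*(-159977) = (-21297/17533 - 249611) - 883872925 = -4376450960/17533 - 883872925 = -15501320444985/17533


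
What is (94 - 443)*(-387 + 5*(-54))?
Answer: 229293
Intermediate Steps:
(94 - 443)*(-387 + 5*(-54)) = -349*(-387 - 270) = -349*(-657) = 229293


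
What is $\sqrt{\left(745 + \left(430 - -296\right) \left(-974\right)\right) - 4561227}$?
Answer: $i \sqrt{5267606} \approx 2295.1 i$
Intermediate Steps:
$\sqrt{\left(745 + \left(430 - -296\right) \left(-974\right)\right) - 4561227} = \sqrt{\left(745 + \left(430 + 296\right) \left(-974\right)\right) - 4561227} = \sqrt{\left(745 + 726 \left(-974\right)\right) - 4561227} = \sqrt{\left(745 - 707124\right) - 4561227} = \sqrt{-706379 - 4561227} = \sqrt{-5267606} = i \sqrt{5267606}$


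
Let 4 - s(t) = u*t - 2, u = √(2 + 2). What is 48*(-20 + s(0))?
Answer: -672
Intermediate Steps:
u = 2 (u = √4 = 2)
s(t) = 6 - 2*t (s(t) = 4 - (2*t - 2) = 4 - (-2 + 2*t) = 4 + (2 - 2*t) = 6 - 2*t)
48*(-20 + s(0)) = 48*(-20 + (6 - 2*0)) = 48*(-20 + (6 + 0)) = 48*(-20 + 6) = 48*(-14) = -672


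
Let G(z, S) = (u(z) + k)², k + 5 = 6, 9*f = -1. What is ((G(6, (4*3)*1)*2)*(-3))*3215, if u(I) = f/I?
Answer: -9030935/486 ≈ -18582.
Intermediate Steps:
f = -⅑ (f = (⅑)*(-1) = -⅑ ≈ -0.11111)
k = 1 (k = -5 + 6 = 1)
u(I) = -1/(9*I)
G(z, S) = (1 - 1/(9*z))² (G(z, S) = (-1/(9*z) + 1)² = (1 - 1/(9*z))²)
((G(6, (4*3)*1)*2)*(-3))*3215 = ((((1/81)*(-1 + 9*6)²/6²)*2)*(-3))*3215 = ((((1/81)*(1/36)*(-1 + 54)²)*2)*(-3))*3215 = ((((1/81)*(1/36)*53²)*2)*(-3))*3215 = ((((1/81)*(1/36)*2809)*2)*(-3))*3215 = (((2809/2916)*2)*(-3))*3215 = ((2809/1458)*(-3))*3215 = -2809/486*3215 = -9030935/486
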